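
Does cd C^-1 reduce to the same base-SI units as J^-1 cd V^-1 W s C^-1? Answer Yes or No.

Left side:
  C = A·s = s·A (charge = current × time).
  So C⁻¹ = s⁻¹·A⁻¹.
  Combining: cd·C⁻¹ = cd · (s⁻¹·A⁻¹) = s⁻¹·A⁻¹·cd.
Right side:
  J = N·m (work = force × distance),
      = kg·m²·s⁻².
  So J⁻¹ = kg⁻¹·m⁻²·s².
  V = W/A (potential = power per current),
      = kg·m²·s⁻³·A⁻¹.
  So V⁻¹ = kg⁻¹·m⁻²·s³·A.
  W = J/s (power = energy per time),
      = kg·m²·s⁻³.
  C = A·s = s·A (charge = current × time).
  So C⁻¹ = s⁻¹·A⁻¹.
  Combining: J⁻¹·cd·V⁻¹·W·s·C⁻¹ = (kg⁻¹·m⁻²·s²) · cd · (kg⁻¹·m⁻²·s³·A) · (kg·m²·s⁻³) · s · (s⁻¹·A⁻¹) = kg⁻¹·m⁻²·s²·cd.
Left is s⁻¹·A⁻¹·cd; right is kg⁻¹·m⁻²·s²·cd — different.

No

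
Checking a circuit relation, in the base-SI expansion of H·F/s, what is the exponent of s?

1

H = Wb/A (inductance = flux per current),
    = kg·m²·s⁻²·A⁻².
F = C/V (capacitance = charge per voltage),
    = A·s/(kg·m²·s⁻³·A⁻¹) (substituting C and V),
    = kg⁻¹·m⁻²·s⁴·A².
Combining: H·s⁻¹·F = (kg·m²·s⁻²·A⁻²) · s⁻¹ · (kg⁻¹·m⁻²·s⁴·A²) = s.
The exponent of s is 1.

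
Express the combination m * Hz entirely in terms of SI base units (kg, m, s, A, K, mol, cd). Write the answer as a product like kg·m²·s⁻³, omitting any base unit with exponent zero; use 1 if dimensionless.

m·s⁻¹

Hz = 1/s = s⁻¹ (frequency is cycles per second).
Combining: m·Hz = m · s⁻¹ = m·s⁻¹.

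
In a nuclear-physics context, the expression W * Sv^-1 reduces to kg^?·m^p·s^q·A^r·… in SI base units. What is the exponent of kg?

1

W = kg·m²·s⁻³.
Sv = m²·s⁻².
So Sv⁻¹ = m⁻²·s².
Combining: W·Sv⁻¹ = (kg·m²·s⁻³) · (m⁻²·s²) = kg·s⁻¹.
The exponent of kg is 1.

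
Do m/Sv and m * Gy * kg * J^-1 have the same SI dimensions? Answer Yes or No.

No

Left side:
  Sv = m²·s⁻².
  So Sv⁻¹ = m⁻²·s².
  Combining: m·Sv⁻¹ = m · (m⁻²·s²) = m⁻¹·s².
Right side:
  Gy = m²·s⁻².
  J = kg·m²·s⁻².
  So J⁻¹ = kg⁻¹·m⁻²·s².
  Combining: m·Gy·kg·J⁻¹ = m · (m²·s⁻²) · kg · (kg⁻¹·m⁻²·s²) = m.
Left is m⁻¹·s²; right is m — different.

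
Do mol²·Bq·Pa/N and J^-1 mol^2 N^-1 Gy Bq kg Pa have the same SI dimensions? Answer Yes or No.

Yes

Left side:
  N = kg·m/s² = kg·m·s⁻² (force = mass × acceleration).
  So N⁻¹ = kg⁻¹·m⁻¹·s².
  Bq = 1/s = s⁻¹ (activity is decays per second).
  Pa = N/m² (pressure = force per area),
      = kg·m⁻¹·s⁻².
  Combining: mol²·N⁻¹·Bq·Pa = mol² · (kg⁻¹·m⁻¹·s²) · s⁻¹ · (kg·m⁻¹·s⁻²) = m⁻²·s⁻¹·mol².
Right side:
  J = kg·m²·s⁻².
  So J⁻¹ = kg⁻¹·m⁻²·s².
  N = kg·m·s⁻².
  So N⁻¹ = kg⁻¹·m⁻¹·s².
  Gy = m²·s⁻².
  Bq = s⁻¹.
  Pa = kg·m⁻¹·s⁻².
  Combining: J⁻¹·mol²·N⁻¹·Gy·Bq·kg·Pa = (kg⁻¹·m⁻²·s²) · mol² · (kg⁻¹·m⁻¹·s²) · (m²·s⁻²) · s⁻¹ · kg · (kg·m⁻¹·s⁻²) = m⁻²·s⁻¹·mol².
Both reduce to m⁻²·s⁻¹·mol².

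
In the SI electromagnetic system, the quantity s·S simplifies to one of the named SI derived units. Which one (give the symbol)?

S = 1/Ω (conductance is reciprocal resistance),
    = kg⁻¹·m⁻²·s³·A².
Combining: s·S = s · (kg⁻¹·m⁻²·s³·A²) = kg⁻¹·m⁻²·s⁴·A².
kg⁻¹·m⁻²·s⁴·A² is the base-SI form of the farad.

F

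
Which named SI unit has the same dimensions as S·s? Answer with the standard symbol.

S = 1/Ω (conductance is reciprocal resistance),
    = kg⁻¹·m⁻²·s³·A².
Combining: S·s = (kg⁻¹·m⁻²·s³·A²) · s = kg⁻¹·m⁻²·s⁴·A².
kg⁻¹·m⁻²·s⁴·A² is the base-SI form of the farad.

F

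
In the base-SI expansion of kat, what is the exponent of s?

kat = mol/s = s⁻¹·mol (catalytic activity).
The exponent of s is -1.

-1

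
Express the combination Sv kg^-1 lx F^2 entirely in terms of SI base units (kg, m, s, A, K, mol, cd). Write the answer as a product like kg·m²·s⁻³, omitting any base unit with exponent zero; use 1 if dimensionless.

Sv = J/kg (equivalent dose = energy per mass),
    = m²·s⁻².
lx = lm/m² (illuminance = luminous flux per area),
    = m⁻²·cd.
F = C/V (capacitance = charge per voltage),
    = A·s/(kg·m²·s⁻³·A⁻¹) (substituting C and V),
    = kg⁻¹·m⁻²·s⁴·A².
So F² = kg⁻²·m⁻⁴·s⁸·A⁴.
Combining: Sv·kg⁻¹·lx·F² = (m²·s⁻²) · kg⁻¹ · (m⁻²·cd) · (kg⁻²·m⁻⁴·s⁸·A⁴) = kg⁻³·m⁻⁴·s⁶·A⁴·cd.

kg⁻³·m⁻⁴·s⁶·A⁴·cd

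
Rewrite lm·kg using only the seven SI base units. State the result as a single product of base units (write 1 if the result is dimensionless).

kg·cd

lm = cd·sr = cd (luminous flux; sr is dimensionless).
Combining: lm·kg = cd · kg = kg·cd.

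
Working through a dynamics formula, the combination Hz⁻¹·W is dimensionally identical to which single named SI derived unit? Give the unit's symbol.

J

Hz = 1/s = s⁻¹ (frequency is cycles per second).
So Hz⁻¹ = s.
W = J/s (power = energy per time),
    = kg·m²·s⁻³.
Combining: Hz⁻¹·W = s · (kg·m²·s⁻³) = kg·m²·s⁻².
kg·m²·s⁻² is the base-SI form of the joule.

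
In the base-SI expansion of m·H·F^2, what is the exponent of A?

2

H = kg·m²·s⁻²·A⁻².
F = kg⁻¹·m⁻²·s⁴·A².
So F² = kg⁻²·m⁻⁴·s⁸·A⁴.
Combining: m·H·F² = m · (kg·m²·s⁻²·A⁻²) · (kg⁻²·m⁻⁴·s⁸·A⁴) = kg⁻¹·m⁻¹·s⁶·A².
The exponent of A is 2.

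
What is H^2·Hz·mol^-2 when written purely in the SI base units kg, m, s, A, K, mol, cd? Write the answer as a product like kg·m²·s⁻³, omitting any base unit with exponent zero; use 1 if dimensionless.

H = kg·m²·s⁻²·A⁻².
So H² = kg²·m⁴·s⁻⁴·A⁻⁴.
Hz = s⁻¹.
Combining: H²·Hz·mol⁻² = (kg²·m⁴·s⁻⁴·A⁻⁴) · s⁻¹ · mol⁻² = kg²·m⁴·s⁻⁵·A⁻⁴·mol⁻².

kg²·m⁴·s⁻⁵·A⁻⁴·mol⁻²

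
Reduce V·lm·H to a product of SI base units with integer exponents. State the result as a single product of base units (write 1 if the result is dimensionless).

V = kg·m²·s⁻³·A⁻¹.
lm = cd.
H = kg·m²·s⁻²·A⁻².
Combining: V·lm·H = (kg·m²·s⁻³·A⁻¹) · cd · (kg·m²·s⁻²·A⁻²) = kg²·m⁴·s⁻⁵·A⁻³·cd.

kg²·m⁴·s⁻⁵·A⁻³·cd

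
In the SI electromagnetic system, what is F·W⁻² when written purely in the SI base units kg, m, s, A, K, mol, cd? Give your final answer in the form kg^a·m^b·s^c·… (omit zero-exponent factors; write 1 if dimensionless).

F = kg⁻¹·m⁻²·s⁴·A².
W = kg·m²·s⁻³.
So W⁻² = kg⁻²·m⁻⁴·s⁶.
Combining: F·W⁻² = (kg⁻¹·m⁻²·s⁴·A²) · (kg⁻²·m⁻⁴·s⁶) = kg⁻³·m⁻⁶·s¹⁰·A².

kg⁻³·m⁻⁶·s¹⁰·A²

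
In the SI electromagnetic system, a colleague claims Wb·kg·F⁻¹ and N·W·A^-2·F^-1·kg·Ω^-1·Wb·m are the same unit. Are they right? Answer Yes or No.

No

Left side:
  Wb = kg·m²·s⁻²·A⁻¹.
  F = kg⁻¹·m⁻²·s⁴·A².
  So F⁻¹ = kg·m²·s⁻⁴·A⁻².
  Combining: Wb·kg·F⁻¹ = (kg·m²·s⁻²·A⁻¹) · kg · (kg·m²·s⁻⁴·A⁻²) = kg³·m⁴·s⁻⁶·A⁻³.
Right side:
  N = kg·m·s⁻².
  W = kg·m²·s⁻³.
  F = kg⁻¹·m⁻²·s⁴·A².
  So F⁻¹ = kg·m²·s⁻⁴·A⁻².
  Ω = kg·m²·s⁻³·A⁻².
  So Ω⁻¹ = kg⁻¹·m⁻²·s³·A².
  Wb = kg·m²·s⁻²·A⁻¹.
  Combining: N·W·A⁻²·F⁻¹·kg·Ω⁻¹·Wb·m = (kg·m·s⁻²) · (kg·m²·s⁻³) · A⁻² · (kg·m²·s⁻⁴·A⁻²) · kg · (kg⁻¹·m⁻²·s³·A²) · (kg·m²·s⁻²·A⁻¹) · m = kg⁴·m⁶·s⁻⁸·A⁻³.
Left is kg³·m⁴·s⁻⁶·A⁻³; right is kg⁴·m⁶·s⁻⁸·A⁻³ — different.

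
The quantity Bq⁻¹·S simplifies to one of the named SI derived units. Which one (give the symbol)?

F

Bq = 1/s = s⁻¹ (activity is decays per second).
So Bq⁻¹ = s.
S = 1/Ω (conductance is reciprocal resistance),
    = kg⁻¹·m⁻²·s³·A².
Combining: Bq⁻¹·S = s · (kg⁻¹·m⁻²·s³·A²) = kg⁻¹·m⁻²·s⁴·A².
kg⁻¹·m⁻²·s⁴·A² is the base-SI form of the farad.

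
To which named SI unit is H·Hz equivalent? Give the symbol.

Ω

H = Wb/A (inductance = flux per current),
    = kg·m²·s⁻²·A⁻².
Hz = 1/s = s⁻¹ (frequency is cycles per second).
Combining: H·Hz = (kg·m²·s⁻²·A⁻²) · s⁻¹ = kg·m²·s⁻³·A⁻².
kg·m²·s⁻³·A⁻² is the base-SI form of the ohm.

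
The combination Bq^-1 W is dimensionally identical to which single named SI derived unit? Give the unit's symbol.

Bq = s⁻¹.
So Bq⁻¹ = s.
W = kg·m²·s⁻³.
Combining: Bq⁻¹·W = s · (kg·m²·s⁻³) = kg·m²·s⁻².
kg·m²·s⁻² is the base-SI form of the joule.

J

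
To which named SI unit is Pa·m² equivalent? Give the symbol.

N

Pa = N/m² (pressure = force per area),
    = kg·m⁻¹·s⁻².
Combining: Pa·m² = (kg·m⁻¹·s⁻²) · m² = kg·m·s⁻².
kg·m·s⁻² is the base-SI form of the newton.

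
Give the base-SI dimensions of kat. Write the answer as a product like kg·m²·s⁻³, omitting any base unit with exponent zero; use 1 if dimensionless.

s⁻¹·mol

kat = s⁻¹·mol.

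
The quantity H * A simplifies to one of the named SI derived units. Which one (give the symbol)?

Wb

H = kg·m²·s⁻²·A⁻².
Combining: H·A = (kg·m²·s⁻²·A⁻²) · A = kg·m²·s⁻²·A⁻¹.
kg·m²·s⁻²·A⁻¹ is the base-SI form of the weber.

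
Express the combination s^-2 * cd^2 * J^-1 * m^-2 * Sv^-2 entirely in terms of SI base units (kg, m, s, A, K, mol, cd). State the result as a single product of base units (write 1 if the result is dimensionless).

kg⁻¹·m⁻⁸·s⁴·cd²

J = N·m (work = force × distance),
    = kg·m²·s⁻².
So J⁻¹ = kg⁻¹·m⁻²·s².
Sv = J/kg (equivalent dose = energy per mass),
    = m²·s⁻².
So Sv⁻² = m⁻⁴·s⁴.
Combining: s⁻²·cd²·J⁻¹·m⁻²·Sv⁻² = s⁻² · cd² · (kg⁻¹·m⁻²·s²) · m⁻² · (m⁻⁴·s⁴) = kg⁻¹·m⁻⁸·s⁴·cd².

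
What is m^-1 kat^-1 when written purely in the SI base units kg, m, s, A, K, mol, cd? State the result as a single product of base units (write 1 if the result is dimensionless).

m⁻¹·s·mol⁻¹

kat = mol/s = s⁻¹·mol (catalytic activity).
So kat⁻¹ = s·mol⁻¹.
Combining: m⁻¹·kat⁻¹ = m⁻¹ · (s·mol⁻¹) = m⁻¹·s·mol⁻¹.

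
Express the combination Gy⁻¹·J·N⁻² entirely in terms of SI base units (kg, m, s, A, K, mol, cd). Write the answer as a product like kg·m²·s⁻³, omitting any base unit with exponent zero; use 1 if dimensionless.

Gy = J/kg (absorbed dose = energy per mass),
    = m²·s⁻².
So Gy⁻¹ = m⁻²·s².
J = N·m (work = force × distance),
    = kg·m²·s⁻².
N = kg·m/s² = kg·m·s⁻² (force = mass × acceleration).
So N⁻² = kg⁻²·m⁻²·s⁴.
Combining: Gy⁻¹·J·N⁻² = (m⁻²·s²) · (kg·m²·s⁻²) · (kg⁻²·m⁻²·s⁴) = kg⁻¹·m⁻²·s⁴.

kg⁻¹·m⁻²·s⁴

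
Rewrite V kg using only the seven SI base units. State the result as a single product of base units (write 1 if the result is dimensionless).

V = W/A (potential = power per current),
    = kg·m²·s⁻³·A⁻¹.
Combining: V·kg = (kg·m²·s⁻³·A⁻¹) · kg = kg²·m²·s⁻³·A⁻¹.

kg²·m²·s⁻³·A⁻¹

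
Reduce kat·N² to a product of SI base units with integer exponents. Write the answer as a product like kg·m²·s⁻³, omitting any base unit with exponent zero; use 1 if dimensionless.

kat = s⁻¹·mol.
N = kg·m·s⁻².
So N² = kg²·m²·s⁻⁴.
Combining: kat·N² = (s⁻¹·mol) · (kg²·m²·s⁻⁴) = kg²·m²·s⁻⁵·mol.

kg²·m²·s⁻⁵·mol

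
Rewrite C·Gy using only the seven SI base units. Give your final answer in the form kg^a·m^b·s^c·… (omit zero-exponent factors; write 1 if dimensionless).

C = s·A.
Gy = m²·s⁻².
Combining: C·Gy = (s·A) · (m²·s⁻²) = m²·s⁻¹·A.

m²·s⁻¹·A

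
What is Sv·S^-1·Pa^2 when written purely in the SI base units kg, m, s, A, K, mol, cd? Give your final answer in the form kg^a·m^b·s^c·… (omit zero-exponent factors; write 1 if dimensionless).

kg³·m²·s⁻⁹·A⁻²

Sv = m²·s⁻².
S = kg⁻¹·m⁻²·s³·A².
So S⁻¹ = kg·m²·s⁻³·A⁻².
Pa = kg·m⁻¹·s⁻².
So Pa² = kg²·m⁻²·s⁻⁴.
Combining: Sv·S⁻¹·Pa² = (m²·s⁻²) · (kg·m²·s⁻³·A⁻²) · (kg²·m⁻²·s⁻⁴) = kg³·m²·s⁻⁹·A⁻².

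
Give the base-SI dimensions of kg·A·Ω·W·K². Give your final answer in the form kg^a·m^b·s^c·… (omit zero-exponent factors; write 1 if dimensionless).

kg³·m⁴·s⁻⁶·A⁻¹·K²

Ω = V/A (resistance = voltage per current),
    = kg·m²·s⁻³·A⁻².
W = J/s (power = energy per time),
    = kg·m²·s⁻³.
Combining: kg·A·Ω·W·K² = kg · A · (kg·m²·s⁻³·A⁻²) · (kg·m²·s⁻³) · K² = kg³·m⁴·s⁻⁶·A⁻¹·K².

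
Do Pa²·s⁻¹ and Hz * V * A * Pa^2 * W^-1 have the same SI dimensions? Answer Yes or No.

Yes

Left side:
  Pa = N/m² (pressure = force per area),
      = kg·m⁻¹·s⁻².
  So Pa² = kg²·m⁻²·s⁻⁴.
  Combining: Pa²·s⁻¹ = (kg²·m⁻²·s⁻⁴) · s⁻¹ = kg²·m⁻²·s⁻⁵.
Right side:
  Hz = 1/s = s⁻¹ (frequency is cycles per second).
  V = W/A (potential = power per current),
      = kg·m²·s⁻³·A⁻¹.
  Pa = N/m² (pressure = force per area),
      = kg·m⁻¹·s⁻².
  So Pa² = kg²·m⁻²·s⁻⁴.
  W = J/s (power = energy per time),
      = kg·m²·s⁻³.
  So W⁻¹ = kg⁻¹·m⁻²·s³.
  Combining: Hz·V·A·Pa²·W⁻¹ = s⁻¹ · (kg·m²·s⁻³·A⁻¹) · A · (kg²·m⁻²·s⁻⁴) · (kg⁻¹·m⁻²·s³) = kg²·m⁻²·s⁻⁵.
Both reduce to kg²·m⁻²·s⁻⁵.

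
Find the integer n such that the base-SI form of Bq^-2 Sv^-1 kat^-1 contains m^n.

Bq = s⁻¹.
So Bq⁻² = s².
Sv = m²·s⁻².
So Sv⁻¹ = m⁻²·s².
kat = s⁻¹·mol.
So kat⁻¹ = s·mol⁻¹.
Combining: Bq⁻²·Sv⁻¹·kat⁻¹ = s² · (m⁻²·s²) · (s·mol⁻¹) = m⁻²·s⁵·mol⁻¹.
The exponent of m is -2.

-2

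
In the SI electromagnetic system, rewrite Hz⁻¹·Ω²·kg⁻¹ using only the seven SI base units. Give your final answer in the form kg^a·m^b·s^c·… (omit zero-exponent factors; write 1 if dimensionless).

Hz = s⁻¹.
So Hz⁻¹ = s.
Ω = kg·m²·s⁻³·A⁻².
So Ω² = kg²·m⁴·s⁻⁶·A⁻⁴.
Combining: Hz⁻¹·Ω²·kg⁻¹ = s · (kg²·m⁴·s⁻⁶·A⁻⁴) · kg⁻¹ = kg·m⁴·s⁻⁵·A⁻⁴.

kg·m⁴·s⁻⁵·A⁻⁴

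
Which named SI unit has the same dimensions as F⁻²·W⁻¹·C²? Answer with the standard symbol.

Ω

F = C/V (capacitance = charge per voltage),
    = A·s/(kg·m²·s⁻³·A⁻¹) (substituting C and V),
    = kg⁻¹·m⁻²·s⁴·A².
So F⁻² = kg²·m⁴·s⁻⁸·A⁻⁴.
W = J/s (power = energy per time),
    = kg·m²·s⁻³.
So W⁻¹ = kg⁻¹·m⁻²·s³.
C = A·s = s·A (charge = current × time).
So C² = s²·A².
Combining: F⁻²·W⁻¹·C² = (kg²·m⁴·s⁻⁸·A⁻⁴) · (kg⁻¹·m⁻²·s³) · (s²·A²) = kg·m²·s⁻³·A⁻².
kg·m²·s⁻³·A⁻² is the base-SI form of the ohm.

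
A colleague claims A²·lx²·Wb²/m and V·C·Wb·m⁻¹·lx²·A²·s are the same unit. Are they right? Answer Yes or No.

Left side:
  lx = m⁻²·cd.
  So lx² = m⁻⁴·cd².
  Wb = kg·m²·s⁻²·A⁻¹.
  So Wb² = kg²·m⁴·s⁻⁴·A⁻².
  Combining: A²·m⁻¹·lx²·Wb² = A² · m⁻¹ · (m⁻⁴·cd²) · (kg²·m⁴·s⁻⁴·A⁻²) = kg²·m⁻¹·s⁻⁴·cd².
Right side:
  V = kg·m²·s⁻³·A⁻¹.
  C = s·A.
  Wb = kg·m²·s⁻²·A⁻¹.
  lx = m⁻²·cd.
  So lx² = m⁻⁴·cd².
  Combining: V·C·Wb·m⁻¹·lx²·A²·s = (kg·m²·s⁻³·A⁻¹) · (s·A) · (kg·m²·s⁻²·A⁻¹) · m⁻¹ · (m⁻⁴·cd²) · A² · s = kg²·m⁻¹·s⁻³·A·cd².
Left is kg²·m⁻¹·s⁻⁴·cd²; right is kg²·m⁻¹·s⁻³·A·cd² — different.

No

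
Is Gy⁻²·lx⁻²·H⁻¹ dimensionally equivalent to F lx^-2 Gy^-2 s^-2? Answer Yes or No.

Left side:
  Gy = J/kg (absorbed dose = energy per mass),
      = m²·s⁻².
  So Gy⁻² = m⁻⁴·s⁴.
  lx = lm/m² (illuminance = luminous flux per area),
      = m⁻²·cd.
  So lx⁻² = m⁴·cd⁻².
  H = Wb/A (inductance = flux per current),
      = kg·m²·s⁻²·A⁻².
  So H⁻¹ = kg⁻¹·m⁻²·s²·A².
  Combining: Gy⁻²·lx⁻²·H⁻¹ = (m⁻⁴·s⁴) · (m⁴·cd⁻²) · (kg⁻¹·m⁻²·s²·A²) = kg⁻¹·m⁻²·s⁶·A²·cd⁻².
Right side:
  F = C/V (capacitance = charge per voltage),
      = A·s/(kg·m²·s⁻³·A⁻¹) (substituting C and V),
      = kg⁻¹·m⁻²·s⁴·A².
  lx = lm/m² (illuminance = luminous flux per area),
      = m⁻²·cd.
  So lx⁻² = m⁴·cd⁻².
  Gy = J/kg (absorbed dose = energy per mass),
      = m²·s⁻².
  So Gy⁻² = m⁻⁴·s⁴.
  Combining: F·lx⁻²·Gy⁻²·s⁻² = (kg⁻¹·m⁻²·s⁴·A²) · (m⁴·cd⁻²) · (m⁻⁴·s⁴) · s⁻² = kg⁻¹·m⁻²·s⁶·A²·cd⁻².
Both reduce to kg⁻¹·m⁻²·s⁶·A²·cd⁻².

Yes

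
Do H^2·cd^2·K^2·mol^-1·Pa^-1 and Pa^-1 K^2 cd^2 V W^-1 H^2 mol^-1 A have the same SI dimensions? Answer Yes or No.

Yes

Left side:
  H = kg·m²·s⁻²·A⁻².
  So H² = kg²·m⁴·s⁻⁴·A⁻⁴.
  Pa = kg·m⁻¹·s⁻².
  So Pa⁻¹ = kg⁻¹·m·s².
  Combining: H²·cd²·K²·mol⁻¹·Pa⁻¹ = (kg²·m⁴·s⁻⁴·A⁻⁴) · cd² · K² · mol⁻¹ · (kg⁻¹·m·s²) = kg·m⁵·s⁻²·A⁻⁴·K²·mol⁻¹·cd².
Right side:
  Pa = N/m² (pressure = force per area),
      = kg·m⁻¹·s⁻².
  So Pa⁻¹ = kg⁻¹·m·s².
  V = W/A (potential = power per current),
      = kg·m²·s⁻³·A⁻¹.
  W = J/s (power = energy per time),
      = kg·m²·s⁻³.
  So W⁻¹ = kg⁻¹·m⁻²·s³.
  H = Wb/A (inductance = flux per current),
      = kg·m²·s⁻²·A⁻².
  So H² = kg²·m⁴·s⁻⁴·A⁻⁴.
  Combining: Pa⁻¹·K²·cd²·V·W⁻¹·H²·mol⁻¹·A = (kg⁻¹·m·s²) · K² · cd² · (kg·m²·s⁻³·A⁻¹) · (kg⁻¹·m⁻²·s³) · (kg²·m⁴·s⁻⁴·A⁻⁴) · mol⁻¹ · A = kg·m⁵·s⁻²·A⁻⁴·K²·mol⁻¹·cd².
Both reduce to kg·m⁵·s⁻²·A⁻⁴·K²·mol⁻¹·cd².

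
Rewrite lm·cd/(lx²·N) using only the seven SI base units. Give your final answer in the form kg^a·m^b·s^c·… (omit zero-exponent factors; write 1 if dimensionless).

kg⁻¹·m³·s²

lx = lm/m² (illuminance = luminous flux per area),
    = m⁻²·cd.
So lx⁻² = m⁴·cd⁻².
N = kg·m/s² = kg·m·s⁻² (force = mass × acceleration).
So N⁻¹ = kg⁻¹·m⁻¹·s².
lm = cd·sr = cd (luminous flux; sr is dimensionless).
Combining: lx⁻²·N⁻¹·lm·cd = (m⁴·cd⁻²) · (kg⁻¹·m⁻¹·s²) · cd · cd = kg⁻¹·m³·s².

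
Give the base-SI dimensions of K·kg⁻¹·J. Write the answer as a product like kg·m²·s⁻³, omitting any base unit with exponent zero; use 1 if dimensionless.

m²·s⁻²·K

J = kg·m²·s⁻².
Combining: K·kg⁻¹·J = K · kg⁻¹ · (kg·m²·s⁻²) = m²·s⁻²·K.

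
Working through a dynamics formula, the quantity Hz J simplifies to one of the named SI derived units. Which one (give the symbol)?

Hz = s⁻¹.
J = kg·m²·s⁻².
Combining: Hz·J = s⁻¹ · (kg·m²·s⁻²) = kg·m²·s⁻³.
kg·m²·s⁻³ is the base-SI form of the watt.

W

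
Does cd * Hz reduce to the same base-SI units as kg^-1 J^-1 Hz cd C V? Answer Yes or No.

No

Left side:
  Hz = s⁻¹.
  Combining: cd·Hz = cd · s⁻¹ = s⁻¹·cd.
Right side:
  J = kg·m²·s⁻².
  So J⁻¹ = kg⁻¹·m⁻²·s².
  Hz = s⁻¹.
  C = s·A.
  V = kg·m²·s⁻³·A⁻¹.
  Combining: kg⁻¹·J⁻¹·Hz·cd·C·V = kg⁻¹ · (kg⁻¹·m⁻²·s²) · s⁻¹ · cd · (s·A) · (kg·m²·s⁻³·A⁻¹) = kg⁻¹·s⁻¹·cd.
Left is s⁻¹·cd; right is kg⁻¹·s⁻¹·cd — different.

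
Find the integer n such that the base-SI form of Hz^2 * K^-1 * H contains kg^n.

Hz = 1/s = s⁻¹ (frequency is cycles per second).
So Hz² = s⁻².
H = Wb/A (inductance = flux per current),
    = kg·m²·s⁻²·A⁻².
Combining: Hz²·K⁻¹·H = s⁻² · K⁻¹ · (kg·m²·s⁻²·A⁻²) = kg·m²·s⁻⁴·A⁻²·K⁻¹.
The exponent of kg is 1.

1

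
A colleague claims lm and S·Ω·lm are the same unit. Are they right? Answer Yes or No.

Left side:
  lm = cd.
Right side:
  S = kg⁻¹·m⁻²·s³·A².
  Ω = kg·m²·s⁻³·A⁻².
  lm = cd.
  Combining: S·Ω·lm = (kg⁻¹·m⁻²·s³·A²) · (kg·m²·s⁻³·A⁻²) · cd = cd.
Both reduce to cd.

Yes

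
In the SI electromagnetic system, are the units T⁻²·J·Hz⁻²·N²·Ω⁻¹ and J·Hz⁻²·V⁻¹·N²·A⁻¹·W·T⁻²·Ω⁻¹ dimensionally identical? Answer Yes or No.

Yes

Left side:
  T = kg·s⁻²·A⁻¹.
  So T⁻² = kg⁻²·s⁴·A².
  J = kg·m²·s⁻².
  Hz = s⁻¹.
  So Hz⁻² = s².
  N = kg·m·s⁻².
  So N² = kg²·m²·s⁻⁴.
  Ω = kg·m²·s⁻³·A⁻².
  So Ω⁻¹ = kg⁻¹·m⁻²·s³·A².
  Combining: T⁻²·J·Hz⁻²·N²·Ω⁻¹ = (kg⁻²·s⁴·A²) · (kg·m²·s⁻²) · s² · (kg²·m²·s⁻⁴) · (kg⁻¹·m⁻²·s³·A²) = m²·s³·A⁴.
Right side:
  J = N·m (work = force × distance),
      = kg·m²·s⁻².
  Hz = 1/s = s⁻¹ (frequency is cycles per second).
  So Hz⁻² = s².
  V = W/A (potential = power per current),
      = kg·m²·s⁻³·A⁻¹.
  So V⁻¹ = kg⁻¹·m⁻²·s³·A.
  N = kg·m/s² = kg·m·s⁻² (force = mass × acceleration).
  So N² = kg²·m²·s⁻⁴.
  W = J/s (power = energy per time),
      = kg·m²·s⁻³.
  T = Wb/m² (flux density = flux per area),
      = kg·s⁻²·A⁻¹.
  So T⁻² = kg⁻²·s⁴·A².
  Ω = V/A (resistance = voltage per current),
      = kg·m²·s⁻³·A⁻².
  So Ω⁻¹ = kg⁻¹·m⁻²·s³·A².
  Combining: J·Hz⁻²·V⁻¹·N²·A⁻¹·W·T⁻²·Ω⁻¹ = (kg·m²·s⁻²) · s² · (kg⁻¹·m⁻²·s³·A) · (kg²·m²·s⁻⁴) · A⁻¹ · (kg·m²·s⁻³) · (kg⁻²·s⁴·A²) · (kg⁻¹·m⁻²·s³·A²) = m²·s³·A⁴.
Both reduce to m²·s³·A⁴.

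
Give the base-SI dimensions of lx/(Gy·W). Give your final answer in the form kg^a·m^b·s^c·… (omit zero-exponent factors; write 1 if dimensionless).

kg⁻¹·m⁻⁶·s⁵·cd

lx = lm/m² (illuminance = luminous flux per area),
    = m⁻²·cd.
Gy = J/kg (absorbed dose = energy per mass),
    = m²·s⁻².
So Gy⁻¹ = m⁻²·s².
W = J/s (power = energy per time),
    = kg·m²·s⁻³.
So W⁻¹ = kg⁻¹·m⁻²·s³.
Combining: lx·Gy⁻¹·W⁻¹ = (m⁻²·cd) · (m⁻²·s²) · (kg⁻¹·m⁻²·s³) = kg⁻¹·m⁻⁶·s⁵·cd.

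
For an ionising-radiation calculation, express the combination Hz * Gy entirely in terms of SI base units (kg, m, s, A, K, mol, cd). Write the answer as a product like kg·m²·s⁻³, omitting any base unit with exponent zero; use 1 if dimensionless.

Hz = 1/s = s⁻¹ (frequency is cycles per second).
Gy = J/kg (absorbed dose = energy per mass),
    = m²·s⁻².
Combining: Hz·Gy = s⁻¹ · (m²·s⁻²) = m²·s⁻³.

m²·s⁻³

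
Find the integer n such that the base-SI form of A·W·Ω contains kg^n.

W = J/s (power = energy per time),
    = kg·m²·s⁻³.
Ω = V/A (resistance = voltage per current),
    = kg·m²·s⁻³·A⁻².
Combining: A·W·Ω = A · (kg·m²·s⁻³) · (kg·m²·s⁻³·A⁻²) = kg²·m⁴·s⁻⁶·A⁻¹.
The exponent of kg is 2.

2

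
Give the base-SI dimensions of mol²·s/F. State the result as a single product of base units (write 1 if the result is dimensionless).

kg·m²·s⁻³·A⁻²·mol²

F = kg⁻¹·m⁻²·s⁴·A².
So F⁻¹ = kg·m²·s⁻⁴·A⁻².
Combining: F⁻¹·mol²·s = (kg·m²·s⁻⁴·A⁻²) · mol² · s = kg·m²·s⁻³·A⁻²·mol².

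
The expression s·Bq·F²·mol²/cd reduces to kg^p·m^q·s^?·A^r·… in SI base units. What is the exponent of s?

Bq = 1/s = s⁻¹ (activity is decays per second).
F = C/V (capacitance = charge per voltage),
    = A·s/(kg·m²·s⁻³·A⁻¹) (substituting C and V),
    = kg⁻¹·m⁻²·s⁴·A².
So F² = kg⁻²·m⁻⁴·s⁸·A⁴.
Combining: s·Bq·cd⁻¹·F²·mol² = s · s⁻¹ · cd⁻¹ · (kg⁻²·m⁻⁴·s⁸·A⁴) · mol² = kg⁻²·m⁻⁴·s⁸·A⁴·mol²·cd⁻¹.
The exponent of s is 8.

8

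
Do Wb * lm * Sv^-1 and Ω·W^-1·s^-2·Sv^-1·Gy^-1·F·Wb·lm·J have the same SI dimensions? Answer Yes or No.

No

Left side:
  Wb = kg·m²·s⁻²·A⁻¹.
  lm = cd.
  Sv = m²·s⁻².
  So Sv⁻¹ = m⁻²·s².
  Combining: Wb·lm·Sv⁻¹ = (kg·m²·s⁻²·A⁻¹) · cd · (m⁻²·s²) = kg·A⁻¹·cd.
Right side:
  Ω = kg·m²·s⁻³·A⁻².
  W = kg·m²·s⁻³.
  So W⁻¹ = kg⁻¹·m⁻²·s³.
  Sv = m²·s⁻².
  So Sv⁻¹ = m⁻²·s².
  Gy = m²·s⁻².
  So Gy⁻¹ = m⁻²·s².
  F = kg⁻¹·m⁻²·s⁴·A².
  Wb = kg·m²·s⁻²·A⁻¹.
  lm = cd.
  J = kg·m²·s⁻².
  Combining: Ω·W⁻¹·s⁻²·Sv⁻¹·Gy⁻¹·F·Wb·lm·J = (kg·m²·s⁻³·A⁻²) · (kg⁻¹·m⁻²·s³) · s⁻² · (m⁻²·s²) · (m⁻²·s²) · (kg⁻¹·m⁻²·s⁴·A²) · (kg·m²·s⁻²·A⁻¹) · cd · (kg·m²·s⁻²) = kg·m⁻²·s²·A⁻¹·cd.
Left is kg·A⁻¹·cd; right is kg·m⁻²·s²·A⁻¹·cd — different.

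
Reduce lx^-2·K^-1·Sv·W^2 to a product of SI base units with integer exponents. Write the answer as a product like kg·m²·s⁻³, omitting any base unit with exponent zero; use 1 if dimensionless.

lx = m⁻²·cd.
So lx⁻² = m⁴·cd⁻².
Sv = m²·s⁻².
W = kg·m²·s⁻³.
So W² = kg²·m⁴·s⁻⁶.
Combining: lx⁻²·K⁻¹·Sv·W² = (m⁴·cd⁻²) · K⁻¹ · (m²·s⁻²) · (kg²·m⁴·s⁻⁶) = kg²·m¹⁰·s⁻⁸·K⁻¹·cd⁻².

kg²·m¹⁰·s⁻⁸·K⁻¹·cd⁻²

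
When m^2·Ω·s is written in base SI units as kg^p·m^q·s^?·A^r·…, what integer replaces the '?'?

Ω = kg·m²·s⁻³·A⁻².
Combining: m²·Ω·s = m² · (kg·m²·s⁻³·A⁻²) · s = kg·m⁴·s⁻²·A⁻².
The exponent of s is -2.

-2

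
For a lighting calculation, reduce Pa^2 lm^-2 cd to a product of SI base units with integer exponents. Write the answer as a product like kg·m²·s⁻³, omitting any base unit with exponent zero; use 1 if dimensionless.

kg²·m⁻²·s⁻⁴·cd⁻¹

Pa = kg·m⁻¹·s⁻².
So Pa² = kg²·m⁻²·s⁻⁴.
lm = cd.
So lm⁻² = cd⁻².
Combining: Pa²·lm⁻²·cd = (kg²·m⁻²·s⁻⁴) · cd⁻² · cd = kg²·m⁻²·s⁻⁴·cd⁻¹.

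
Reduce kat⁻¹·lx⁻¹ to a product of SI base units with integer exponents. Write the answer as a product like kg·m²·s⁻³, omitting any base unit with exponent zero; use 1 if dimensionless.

kat = mol/s = s⁻¹·mol (catalytic activity).
So kat⁻¹ = s·mol⁻¹.
lx = lm/m² (illuminance = luminous flux per area),
    = m⁻²·cd.
So lx⁻¹ = m²·cd⁻¹.
Combining: kat⁻¹·lx⁻¹ = (s·mol⁻¹) · (m²·cd⁻¹) = m²·s·mol⁻¹·cd⁻¹.

m²·s·mol⁻¹·cd⁻¹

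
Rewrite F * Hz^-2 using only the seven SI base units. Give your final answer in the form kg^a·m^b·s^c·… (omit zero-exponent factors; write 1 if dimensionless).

kg⁻¹·m⁻²·s⁶·A²

F = C/V (capacitance = charge per voltage),
    = A·s/(kg·m²·s⁻³·A⁻¹) (substituting C and V),
    = kg⁻¹·m⁻²·s⁴·A².
Hz = 1/s = s⁻¹ (frequency is cycles per second).
So Hz⁻² = s².
Combining: F·Hz⁻² = (kg⁻¹·m⁻²·s⁴·A²) · s² = kg⁻¹·m⁻²·s⁶·A².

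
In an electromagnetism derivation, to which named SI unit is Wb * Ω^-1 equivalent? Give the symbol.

Wb = kg·m²·s⁻²·A⁻¹.
Ω = kg·m²·s⁻³·A⁻².
So Ω⁻¹ = kg⁻¹·m⁻²·s³·A².
Combining: Wb·Ω⁻¹ = (kg·m²·s⁻²·A⁻¹) · (kg⁻¹·m⁻²·s³·A²) = s·A.
s·A is the base-SI form of the coulomb.

C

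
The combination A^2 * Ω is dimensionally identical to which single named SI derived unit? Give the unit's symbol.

W

Ω = V/A (resistance = voltage per current),
    = kg·m²·s⁻³·A⁻².
Combining: A²·Ω = A² · (kg·m²·s⁻³·A⁻²) = kg·m²·s⁻³.
kg·m²·s⁻³ is the base-SI form of the watt.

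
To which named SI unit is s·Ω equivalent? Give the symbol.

H

Ω = V/A (resistance = voltage per current),
    = kg·m²·s⁻³·A⁻².
Combining: s·Ω = s · (kg·m²·s⁻³·A⁻²) = kg·m²·s⁻²·A⁻².
kg·m²·s⁻²·A⁻² is the base-SI form of the henry.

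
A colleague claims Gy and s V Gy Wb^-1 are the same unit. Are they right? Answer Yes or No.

Left side:
  Gy = m²·s⁻².
Right side:
  V = W/A (potential = power per current),
      = kg·m²·s⁻³·A⁻¹.
  Gy = J/kg (absorbed dose = energy per mass),
      = m²·s⁻².
  Wb = V·s (flux: a volt is a weber per second),
      = kg·m²·s⁻²·A⁻¹.
  So Wb⁻¹ = kg⁻¹·m⁻²·s²·A.
  Combining: s·V·Gy·Wb⁻¹ = s · (kg·m²·s⁻³·A⁻¹) · (m²·s⁻²) · (kg⁻¹·m⁻²·s²·A) = m²·s⁻².
Both reduce to m²·s⁻².

Yes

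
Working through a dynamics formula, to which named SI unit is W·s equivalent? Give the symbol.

J

W = J/s (power = energy per time),
    = kg·m²·s⁻³.
Combining: W·s = (kg·m²·s⁻³) · s = kg·m²·s⁻².
kg·m²·s⁻² is the base-SI form of the joule.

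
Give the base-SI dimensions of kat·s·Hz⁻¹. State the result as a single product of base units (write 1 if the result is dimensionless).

kat = mol/s = s⁻¹·mol (catalytic activity).
Hz = 1/s = s⁻¹ (frequency is cycles per second).
So Hz⁻¹ = s.
Combining: kat·s·Hz⁻¹ = (s⁻¹·mol) · s · s = s·mol.

s·mol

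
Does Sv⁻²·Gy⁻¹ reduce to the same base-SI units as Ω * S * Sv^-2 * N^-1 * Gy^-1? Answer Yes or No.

No

Left side:
  Sv = m²·s⁻².
  So Sv⁻² = m⁻⁴·s⁴.
  Gy = m²·s⁻².
  So Gy⁻¹ = m⁻²·s².
  Combining: Sv⁻²·Gy⁻¹ = (m⁻⁴·s⁴) · (m⁻²·s²) = m⁻⁶·s⁶.
Right side:
  Ω = kg·m²·s⁻³·A⁻².
  S = kg⁻¹·m⁻²·s³·A².
  Sv = m²·s⁻².
  So Sv⁻² = m⁻⁴·s⁴.
  N = kg·m·s⁻².
  So N⁻¹ = kg⁻¹·m⁻¹·s².
  Gy = m²·s⁻².
  So Gy⁻¹ = m⁻²·s².
  Combining: Ω·S·Sv⁻²·N⁻¹·Gy⁻¹ = (kg·m²·s⁻³·A⁻²) · (kg⁻¹·m⁻²·s³·A²) · (m⁻⁴·s⁴) · (kg⁻¹·m⁻¹·s²) · (m⁻²·s²) = kg⁻¹·m⁻⁷·s⁸.
Left is m⁻⁶·s⁶; right is kg⁻¹·m⁻⁷·s⁸ — different.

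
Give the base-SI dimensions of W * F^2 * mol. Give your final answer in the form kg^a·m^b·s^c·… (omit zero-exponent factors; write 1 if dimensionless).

kg⁻¹·m⁻²·s⁵·A⁴·mol

W = kg·m²·s⁻³.
F = kg⁻¹·m⁻²·s⁴·A².
So F² = kg⁻²·m⁻⁴·s⁸·A⁴.
Combining: W·F²·mol = (kg·m²·s⁻³) · (kg⁻²·m⁻⁴·s⁸·A⁴) · mol = kg⁻¹·m⁻²·s⁵·A⁴·mol.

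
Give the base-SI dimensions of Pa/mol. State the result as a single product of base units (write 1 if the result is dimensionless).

kg·m⁻¹·s⁻²·mol⁻¹

Pa = kg·m⁻¹·s⁻².
Combining: Pa·mol⁻¹ = (kg·m⁻¹·s⁻²) · mol⁻¹ = kg·m⁻¹·s⁻²·mol⁻¹.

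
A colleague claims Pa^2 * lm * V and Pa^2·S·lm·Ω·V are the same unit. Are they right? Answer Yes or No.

Yes

Left side:
  Pa = N/m² (pressure = force per area),
      = kg·m⁻¹·s⁻².
  So Pa² = kg²·m⁻²·s⁻⁴.
  lm = cd·sr = cd (luminous flux; sr is dimensionless).
  V = W/A (potential = power per current),
      = kg·m²·s⁻³·A⁻¹.
  Combining: Pa²·lm·V = (kg²·m⁻²·s⁻⁴) · cd · (kg·m²·s⁻³·A⁻¹) = kg³·s⁻⁷·A⁻¹·cd.
Right side:
  Pa = kg·m⁻¹·s⁻².
  So Pa² = kg²·m⁻²·s⁻⁴.
  S = kg⁻¹·m⁻²·s³·A².
  lm = cd.
  Ω = kg·m²·s⁻³·A⁻².
  V = kg·m²·s⁻³·A⁻¹.
  Combining: Pa²·S·lm·Ω·V = (kg²·m⁻²·s⁻⁴) · (kg⁻¹·m⁻²·s³·A²) · cd · (kg·m²·s⁻³·A⁻²) · (kg·m²·s⁻³·A⁻¹) = kg³·s⁻⁷·A⁻¹·cd.
Both reduce to kg³·s⁻⁷·A⁻¹·cd.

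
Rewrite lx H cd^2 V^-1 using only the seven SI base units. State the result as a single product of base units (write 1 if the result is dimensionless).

lx = lm/m² (illuminance = luminous flux per area),
    = m⁻²·cd.
H = Wb/A (inductance = flux per current),
    = kg·m²·s⁻²·A⁻².
V = W/A (potential = power per current),
    = kg·m²·s⁻³·A⁻¹.
So V⁻¹ = kg⁻¹·m⁻²·s³·A.
Combining: lx·H·cd²·V⁻¹ = (m⁻²·cd) · (kg·m²·s⁻²·A⁻²) · cd² · (kg⁻¹·m⁻²·s³·A) = m⁻²·s·A⁻¹·cd³.

m⁻²·s·A⁻¹·cd³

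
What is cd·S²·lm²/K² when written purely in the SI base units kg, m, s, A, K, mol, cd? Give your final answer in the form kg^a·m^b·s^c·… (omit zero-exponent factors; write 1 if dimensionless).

S = 1/Ω (conductance is reciprocal resistance),
    = kg⁻¹·m⁻²·s³·A².
So S² = kg⁻²·m⁻⁴·s⁶·A⁴.
lm = cd·sr = cd (luminous flux; sr is dimensionless).
So lm² = cd².
Combining: K⁻²·cd·S²·lm² = K⁻² · cd · (kg⁻²·m⁻⁴·s⁶·A⁴) · cd² = kg⁻²·m⁻⁴·s⁶·A⁴·K⁻²·cd³.

kg⁻²·m⁻⁴·s⁶·A⁴·K⁻²·cd³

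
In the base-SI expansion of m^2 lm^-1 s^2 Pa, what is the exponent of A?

0

lm = cd.
So lm⁻¹ = cd⁻¹.
Pa = kg·m⁻¹·s⁻².
Combining: m²·lm⁻¹·s²·Pa = m² · cd⁻¹ · s² · (kg·m⁻¹·s⁻²) = kg·m·cd⁻¹.
The exponent of A is 0.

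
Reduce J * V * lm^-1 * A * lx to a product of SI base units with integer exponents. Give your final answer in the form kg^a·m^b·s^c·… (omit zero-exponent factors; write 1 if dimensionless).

kg²·m²·s⁻⁵

J = kg·m²·s⁻².
V = kg·m²·s⁻³·A⁻¹.
lm = cd.
So lm⁻¹ = cd⁻¹.
lx = m⁻²·cd.
Combining: J·V·lm⁻¹·A·lx = (kg·m²·s⁻²) · (kg·m²·s⁻³·A⁻¹) · cd⁻¹ · A · (m⁻²·cd) = kg²·m²·s⁻⁵.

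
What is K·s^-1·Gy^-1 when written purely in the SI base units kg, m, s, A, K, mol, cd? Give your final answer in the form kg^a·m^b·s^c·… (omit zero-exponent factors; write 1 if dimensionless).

Gy = J/kg (absorbed dose = energy per mass),
    = m²·s⁻².
So Gy⁻¹ = m⁻²·s².
Combining: K·s⁻¹·Gy⁻¹ = K · s⁻¹ · (m⁻²·s²) = m⁻²·s·K.

m⁻²·s·K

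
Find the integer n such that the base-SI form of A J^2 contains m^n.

4

J = N·m (work = force × distance),
    = kg·m²·s⁻².
So J² = kg²·m⁴·s⁻⁴.
Combining: A·J² = A · (kg²·m⁴·s⁻⁴) = kg²·m⁴·s⁻⁴·A.
The exponent of m is 4.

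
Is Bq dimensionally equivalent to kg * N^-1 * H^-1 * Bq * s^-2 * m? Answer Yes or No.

No

Left side:
  Bq = s⁻¹.
Right side:
  N = kg·m/s² = kg·m·s⁻² (force = mass × acceleration).
  So N⁻¹ = kg⁻¹·m⁻¹·s².
  H = Wb/A (inductance = flux per current),
      = kg·m²·s⁻²·A⁻².
  So H⁻¹ = kg⁻¹·m⁻²·s²·A².
  Bq = 1/s = s⁻¹ (activity is decays per second).
  Combining: kg·N⁻¹·H⁻¹·Bq·s⁻²·m = kg · (kg⁻¹·m⁻¹·s²) · (kg⁻¹·m⁻²·s²·A²) · s⁻¹ · s⁻² · m = kg⁻¹·m⁻²·s·A².
Left is s⁻¹; right is kg⁻¹·m⁻²·s·A² — different.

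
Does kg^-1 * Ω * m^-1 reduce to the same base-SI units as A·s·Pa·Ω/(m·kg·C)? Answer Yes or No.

No

Left side:
  Ω = V/A (resistance = voltage per current),
      = kg·m²·s⁻³·A⁻².
  Combining: kg⁻¹·Ω·m⁻¹ = kg⁻¹ · (kg·m²·s⁻³·A⁻²) · m⁻¹ = m·s⁻³·A⁻².
Right side:
  Pa = kg·m⁻¹·s⁻².
  Ω = kg·m²·s⁻³·A⁻².
  C = s·A.
  So C⁻¹ = s⁻¹·A⁻¹.
  Combining: A·s·Pa·m⁻¹·Ω·kg⁻¹·C⁻¹ = A · s · (kg·m⁻¹·s⁻²) · m⁻¹ · (kg·m²·s⁻³·A⁻²) · kg⁻¹ · (s⁻¹·A⁻¹) = kg·s⁻⁵·A⁻².
Left is m·s⁻³·A⁻²; right is kg·s⁻⁵·A⁻² — different.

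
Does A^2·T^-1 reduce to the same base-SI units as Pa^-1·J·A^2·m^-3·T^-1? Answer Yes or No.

Yes

Left side:
  T = kg·s⁻²·A⁻¹.
  So T⁻¹ = kg⁻¹·s²·A.
  Combining: A²·T⁻¹ = A² · (kg⁻¹·s²·A) = kg⁻¹·s²·A³.
Right side:
  Pa = N/m² (pressure = force per area),
      = kg·m⁻¹·s⁻².
  So Pa⁻¹ = kg⁻¹·m·s².
  J = N·m (work = force × distance),
      = kg·m²·s⁻².
  T = Wb/m² (flux density = flux per area),
      = kg·s⁻²·A⁻¹.
  So T⁻¹ = kg⁻¹·s²·A.
  Combining: Pa⁻¹·J·A²·m⁻³·T⁻¹ = (kg⁻¹·m·s²) · (kg·m²·s⁻²) · A² · m⁻³ · (kg⁻¹·s²·A) = kg⁻¹·s²·A³.
Both reduce to kg⁻¹·s²·A³.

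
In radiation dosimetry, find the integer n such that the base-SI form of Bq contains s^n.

-1

Bq = 1/s = s⁻¹ (activity is decays per second).
The exponent of s is -1.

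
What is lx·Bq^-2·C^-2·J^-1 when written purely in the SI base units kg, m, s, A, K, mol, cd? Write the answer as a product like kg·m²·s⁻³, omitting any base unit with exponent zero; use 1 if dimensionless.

lx = lm/m² (illuminance = luminous flux per area),
    = m⁻²·cd.
Bq = 1/s = s⁻¹ (activity is decays per second).
So Bq⁻² = s².
C = A·s = s·A (charge = current × time).
So C⁻² = s⁻²·A⁻².
J = N·m (work = force × distance),
    = kg·m²·s⁻².
So J⁻¹ = kg⁻¹·m⁻²·s².
Combining: lx·Bq⁻²·C⁻²·J⁻¹ = (m⁻²·cd) · s² · (s⁻²·A⁻²) · (kg⁻¹·m⁻²·s²) = kg⁻¹·m⁻⁴·s²·A⁻²·cd.

kg⁻¹·m⁻⁴·s²·A⁻²·cd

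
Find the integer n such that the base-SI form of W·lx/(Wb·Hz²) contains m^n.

-2

W = J/s (power = energy per time),
    = kg·m²·s⁻³.
Wb = V·s (flux: a volt is a weber per second),
    = kg·m²·s⁻²·A⁻¹.
So Wb⁻¹ = kg⁻¹·m⁻²·s²·A.
lx = lm/m² (illuminance = luminous flux per area),
    = m⁻²·cd.
Hz = 1/s = s⁻¹ (frequency is cycles per second).
So Hz⁻² = s².
Combining: W·Wb⁻¹·lx·Hz⁻² = (kg·m²·s⁻³) · (kg⁻¹·m⁻²·s²·A) · (m⁻²·cd) · s² = m⁻²·s·A·cd.
The exponent of m is -2.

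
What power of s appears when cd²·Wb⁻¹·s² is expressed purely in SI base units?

Wb = kg·m²·s⁻²·A⁻¹.
So Wb⁻¹ = kg⁻¹·m⁻²·s²·A.
Combining: cd²·Wb⁻¹·s² = cd² · (kg⁻¹·m⁻²·s²·A) · s² = kg⁻¹·m⁻²·s⁴·A·cd².
The exponent of s is 4.

4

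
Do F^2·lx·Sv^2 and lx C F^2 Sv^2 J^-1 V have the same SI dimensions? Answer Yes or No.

Left side:
  F = kg⁻¹·m⁻²·s⁴·A².
  So F² = kg⁻²·m⁻⁴·s⁸·A⁴.
  lx = m⁻²·cd.
  Sv = m²·s⁻².
  So Sv² = m⁴·s⁻⁴.
  Combining: F²·lx·Sv² = (kg⁻²·m⁻⁴·s⁸·A⁴) · (m⁻²·cd) · (m⁴·s⁻⁴) = kg⁻²·m⁻²·s⁴·A⁴·cd.
Right side:
  lx = lm/m² (illuminance = luminous flux per area),
      = m⁻²·cd.
  C = A·s = s·A (charge = current × time).
  F = C/V (capacitance = charge per voltage),
      = A·s/(kg·m²·s⁻³·A⁻¹) (substituting C and V),
      = kg⁻¹·m⁻²·s⁴·A².
  So F² = kg⁻²·m⁻⁴·s⁸·A⁴.
  Sv = J/kg (equivalent dose = energy per mass),
      = m²·s⁻².
  So Sv² = m⁴·s⁻⁴.
  J = N·m (work = force × distance),
      = kg·m²·s⁻².
  So J⁻¹ = kg⁻¹·m⁻²·s².
  V = W/A (potential = power per current),
      = kg·m²·s⁻³·A⁻¹.
  Combining: lx·C·F²·Sv²·J⁻¹·V = (m⁻²·cd) · (s·A) · (kg⁻²·m⁻⁴·s⁸·A⁴) · (m⁴·s⁻⁴) · (kg⁻¹·m⁻²·s²) · (kg·m²·s⁻³·A⁻¹) = kg⁻²·m⁻²·s⁴·A⁴·cd.
Both reduce to kg⁻²·m⁻²·s⁴·A⁴·cd.

Yes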